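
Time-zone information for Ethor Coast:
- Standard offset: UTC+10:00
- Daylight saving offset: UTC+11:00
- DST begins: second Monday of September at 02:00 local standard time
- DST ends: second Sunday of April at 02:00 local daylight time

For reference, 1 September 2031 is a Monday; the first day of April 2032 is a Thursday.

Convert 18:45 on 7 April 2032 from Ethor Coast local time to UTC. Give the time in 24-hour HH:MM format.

07:45

1 September 2031 is a Monday, so the first Monday is September 1 and the second is September 8.
1 April 2032 is a Thursday, so the first Sunday is April 4 and the second is April 11.
Daylight saving runs 8 September 2031 – 11 April 2032; 7 April 2032 is inside that window, so Ethor Coast is at UTC+11:00.
18:45 local − 11h = 07:45 UTC.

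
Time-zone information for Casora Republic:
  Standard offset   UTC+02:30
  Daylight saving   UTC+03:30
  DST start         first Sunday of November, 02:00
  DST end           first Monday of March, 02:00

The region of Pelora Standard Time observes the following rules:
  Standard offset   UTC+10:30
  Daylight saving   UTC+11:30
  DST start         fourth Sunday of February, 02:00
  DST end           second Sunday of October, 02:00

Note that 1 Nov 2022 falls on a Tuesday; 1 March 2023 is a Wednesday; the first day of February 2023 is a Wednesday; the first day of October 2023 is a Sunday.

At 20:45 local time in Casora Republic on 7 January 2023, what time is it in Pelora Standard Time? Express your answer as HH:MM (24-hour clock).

03:45

1 November 2022 is a Tuesday, so the first Sunday is November 6.
1 March 2023 is a Wednesday, so the first Monday is March 6.
Daylight saving runs 6 November 2022 – 6 March 2023; 7 January 2023 is inside that window, so Casora Republic is at UTC+03:30.
20:45 Casora Republic − 3h30m = 17:15 UTC.
1 February 2023 is a Wednesday, so the first Sunday is February 5 and the fourth is February 26.
1 October 2023 is a Sunday, so the first Sunday is October 1 and the second is October 8.
At the standard offset (UTC+10:30), 17:15 UTC + 10h30m = 03:45 Pelora Standard Time standard time (rolling into the next day, 8 January 2023).
Daylight saving runs 26 February – 8 October; the standard-time date in Pelora Standard Time, 8 January 2023, is outside that window, so Pelora Standard Time is on standard time at UTC+10:30.
17:15 UTC + 10h30m = 03:45 Pelora Standard Time (rolling into the next day, 8 January 2023).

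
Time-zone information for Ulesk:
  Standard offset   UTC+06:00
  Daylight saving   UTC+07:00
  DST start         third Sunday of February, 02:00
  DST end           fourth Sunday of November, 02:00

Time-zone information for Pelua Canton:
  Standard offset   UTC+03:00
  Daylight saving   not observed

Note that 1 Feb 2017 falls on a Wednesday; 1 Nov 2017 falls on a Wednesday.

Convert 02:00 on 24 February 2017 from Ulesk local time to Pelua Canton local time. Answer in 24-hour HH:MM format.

1 February 2017 is a Wednesday, so the first Sunday is February 5 and the third is February 19.
1 November 2017 is a Wednesday, so the first Sunday is November 5 and the fourth is November 26.
24 February 2017 falls between 19 February and 26 November, so daylight saving is in effect and Ulesk is at UTC+07:00.
02:00 Ulesk − 7h = 19:00 UTC (rolling into the previous day, 23 February 2017).
Pelua Canton has no daylight saving, so its offset is UTC+03:00 year-round.
19:00 UTC + 3h = 22:00 Pelua Canton.

22:00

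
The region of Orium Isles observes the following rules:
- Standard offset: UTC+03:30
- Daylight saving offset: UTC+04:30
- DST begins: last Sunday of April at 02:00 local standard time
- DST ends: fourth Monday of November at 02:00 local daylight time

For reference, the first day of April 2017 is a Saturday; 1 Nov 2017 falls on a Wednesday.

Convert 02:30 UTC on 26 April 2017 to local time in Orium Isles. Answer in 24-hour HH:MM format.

06:00

1 April 2017 is a Saturday, so Sundays fall on 2, 9, 16, 23, 30; the last is April 30.
1 November 2017 is a Wednesday, so the first Monday is November 6 and the fourth is November 27.
At the standard offset (UTC+03:30), 02:30 UTC + 3h30m = 06:00 Orium Isles standard time.
The standard-time date in Orium Isles, 26 April 2017, does not fall between 30 April and 27 November, so daylight saving is not in effect and Orium Isles is at UTC+03:30.
02:30 UTC + 3h30m = 06:00 local.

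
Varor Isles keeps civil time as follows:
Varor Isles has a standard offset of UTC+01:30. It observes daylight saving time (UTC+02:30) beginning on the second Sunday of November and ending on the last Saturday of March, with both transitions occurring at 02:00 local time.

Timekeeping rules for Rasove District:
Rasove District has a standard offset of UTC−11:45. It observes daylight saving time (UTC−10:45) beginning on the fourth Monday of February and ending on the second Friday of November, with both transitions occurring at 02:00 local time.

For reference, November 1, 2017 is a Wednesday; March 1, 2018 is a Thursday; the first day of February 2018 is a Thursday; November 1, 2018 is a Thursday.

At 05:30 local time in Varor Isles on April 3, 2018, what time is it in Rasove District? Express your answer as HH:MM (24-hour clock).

1 November 2017 is a Wednesday, so the first Sunday is November 5 and the second is November 12.
1 March 2018 is a Thursday, so Saturdays fall on 3, 10, 17, 24, 31; the last is March 31.
Daylight saving runs 12 November 2017 – 31 March 2018; April 3, 2018 is outside that window, so Varor Isles is on standard time at UTC+01:30.
05:30 Varor Isles − 1h30m = 04:00 UTC.
1 February 2018 is a Thursday, so the first Monday is February 5 and the fourth is February 26.
1 November 2018 is a Thursday, so the first Friday is November 2 and the second is November 9.
At the standard offset (UTC−11:45), 04:00 UTC − 11h45m = 16:15 Rasove District standard time (rolling into the previous day, 2 April 2018).
The standard-time date in Rasove District, April 2, 2018, falls between 26 February and 9 November, so daylight saving is in effect and Rasove District is at UTC−10:45.
04:00 UTC − 10h45m = 17:15 Rasove District (rolling into the previous day, 2 April 2018).

17:15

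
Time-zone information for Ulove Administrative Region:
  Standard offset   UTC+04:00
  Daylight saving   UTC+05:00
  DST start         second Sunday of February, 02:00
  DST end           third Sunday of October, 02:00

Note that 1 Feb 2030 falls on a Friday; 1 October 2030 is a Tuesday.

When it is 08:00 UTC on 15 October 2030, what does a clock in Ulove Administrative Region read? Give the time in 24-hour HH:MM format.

13:00

1 February 2030 is a Friday, so the first Sunday is February 3 and the second is February 10.
1 October 2030 is a Tuesday, so the first Sunday is October 6 and the third is October 20.
At the standard offset (UTC+04:00), 08:00 UTC + 4h = 12:00 Ulove Administrative Region standard time.
Daylight saving runs 10 February – 20 October; the standard-time date in Ulove Administrative Region, 15 October 2030, is inside that window, so Ulove Administrative Region is at UTC+05:00.
08:00 UTC + 5h = 13:00 local.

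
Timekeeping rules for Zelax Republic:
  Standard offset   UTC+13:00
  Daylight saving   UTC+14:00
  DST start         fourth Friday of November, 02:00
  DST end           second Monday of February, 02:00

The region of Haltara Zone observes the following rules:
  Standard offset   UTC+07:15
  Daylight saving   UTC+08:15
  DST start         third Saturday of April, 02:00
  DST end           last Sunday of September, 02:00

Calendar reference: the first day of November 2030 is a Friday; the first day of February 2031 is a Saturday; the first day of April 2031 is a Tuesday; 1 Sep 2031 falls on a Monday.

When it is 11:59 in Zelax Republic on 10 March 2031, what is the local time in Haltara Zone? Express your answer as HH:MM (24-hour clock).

1 November 2030 is a Friday, so the first Friday is November 1 and the fourth is November 22.
1 February 2031 is a Saturday, so the first Monday is February 3 and the second is February 10.
Daylight saving runs 22 November 2030 – 10 February 2031; 10 March 2031 is outside that window, so Zelax Republic is on standard time at UTC+13:00.
11:59 Zelax Republic − 13h = 22:59 UTC (rolling into the previous day, 9 March 2031).
1 April 2031 is a Tuesday, so the first Saturday is April 5 and the third is April 19.
1 September 2031 is a Monday, so Sundays fall on 7, 14, 21, 28; the last is September 28.
At the standard offset (UTC+07:15), 22:59 UTC + 7h15m = 06:14 Haltara Zone standard time (rolling into the next day, 10 March 2031).
The standard-time date in Haltara Zone, 10 March 2031, is outside the daylight-saving period (19 April – 28 September), so Haltara Zone is on standard time, UTC+07:15.
22:59 UTC + 7h15m = 06:14 Haltara Zone (rolling into the next day, 10 March 2031).

06:14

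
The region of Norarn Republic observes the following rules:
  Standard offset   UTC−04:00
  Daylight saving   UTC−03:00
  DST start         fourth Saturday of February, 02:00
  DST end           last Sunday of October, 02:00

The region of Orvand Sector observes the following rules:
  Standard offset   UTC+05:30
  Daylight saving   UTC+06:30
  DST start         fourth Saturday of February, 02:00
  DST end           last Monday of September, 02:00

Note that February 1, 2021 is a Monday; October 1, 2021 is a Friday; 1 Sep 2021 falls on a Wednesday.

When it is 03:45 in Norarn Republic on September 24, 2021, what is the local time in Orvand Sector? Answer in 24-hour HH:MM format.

13:15

1 February 2021 is a Monday, so the first Saturday is February 6 and the fourth is February 27.
1 October 2021 is a Friday, so Sundays fall on 3, 10, 17, 24, 31; the last is October 31.
September 24, 2021 lies within the daylight-saving period (27 February – 31 October), so Norarn Republic is on daylight time, UTC−03:00.
03:45 Norarn Republic + 3h = 06:45 UTC.
1 February 2021 is a Monday, so the first Saturday is February 6 and the fourth is February 27.
1 September 2021 is a Wednesday, so Mondays fall on 6, 13, 20, 27; the last is September 27.
At the standard offset (UTC+05:30), 06:45 UTC + 5h30m = 12:15 Orvand Sector standard time.
The standard-time date in Orvand Sector, September 24, 2021, lies within the daylight-saving period (27 February – 27 September), so Orvand Sector is on daylight time, UTC+06:30.
06:45 UTC + 6h30m = 13:15 Orvand Sector.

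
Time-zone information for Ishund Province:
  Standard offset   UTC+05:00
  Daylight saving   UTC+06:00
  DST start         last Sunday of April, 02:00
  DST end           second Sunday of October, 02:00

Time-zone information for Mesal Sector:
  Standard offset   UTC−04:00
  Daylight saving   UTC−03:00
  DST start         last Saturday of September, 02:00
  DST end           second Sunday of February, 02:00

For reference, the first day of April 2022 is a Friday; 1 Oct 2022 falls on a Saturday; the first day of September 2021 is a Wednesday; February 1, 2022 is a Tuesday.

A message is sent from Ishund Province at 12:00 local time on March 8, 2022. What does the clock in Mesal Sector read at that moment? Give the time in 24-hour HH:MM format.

03:00

1 April 2022 is a Friday, so Sundays fall on 3, 10, 17, 24; the last is April 24.
1 October 2022 is a Saturday, so the first Sunday is October 2 and the second is October 9.
March 8, 2022 is outside the daylight-saving period (24 April – 9 October), so Ishund Province is on standard time, UTC+05:00.
12:00 Ishund Province − 5h = 07:00 UTC.
1 September 2021 is a Wednesday, so Saturdays fall on 4, 11, 18, 25; the last is September 25.
1 February 2022 is a Tuesday, so the first Sunday is February 6 and the second is February 13.
At the standard offset (UTC−04:00), 07:00 UTC − 4h = 03:00 Mesal Sector standard time.
The standard-time date in Mesal Sector, March 8, 2022, is outside the daylight-saving period (25 September 2021 – 13 February 2022), so Mesal Sector is on standard time, UTC−04:00.
07:00 UTC − 4h = 03:00 Mesal Sector.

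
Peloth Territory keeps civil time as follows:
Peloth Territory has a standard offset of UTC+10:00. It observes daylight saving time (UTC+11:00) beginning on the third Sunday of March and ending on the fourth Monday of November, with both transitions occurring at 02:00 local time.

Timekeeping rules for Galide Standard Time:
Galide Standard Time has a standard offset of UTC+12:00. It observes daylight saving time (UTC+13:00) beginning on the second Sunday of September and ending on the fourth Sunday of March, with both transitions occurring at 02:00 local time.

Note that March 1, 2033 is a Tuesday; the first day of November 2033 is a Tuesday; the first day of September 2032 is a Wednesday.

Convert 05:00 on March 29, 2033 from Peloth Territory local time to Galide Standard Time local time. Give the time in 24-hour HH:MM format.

06:00

1 March 2033 is a Tuesday, so the first Sunday is March 6 and the third is March 20.
1 November 2033 is a Tuesday, so the first Monday is November 7 and the fourth is November 28.
Daylight saving runs 20 March – 28 November; March 29, 2033 is inside that window, so Peloth Territory is at UTC+11:00.
05:00 Peloth Territory − 11h = 18:00 UTC (rolling into the previous day, 28 March 2033).
1 September 2032 is a Wednesday, so the first Sunday is September 5 and the second is September 12.
1 March 2033 is a Tuesday, so the first Sunday is March 6 and the fourth is March 27.
At the standard offset (UTC+12:00), 18:00 UTC + 12h = 06:00 Galide Standard Time standard time (rolling into the next day, 29 March 2033).
The standard-time date in Galide Standard Time, March 29, 2033, does not fall between 12 September 2032 and 27 March 2033, so daylight saving is not in effect and Galide Standard Time is at UTC+12:00.
18:00 UTC + 12h = 06:00 Galide Standard Time (rolling into the next day, 29 March 2033).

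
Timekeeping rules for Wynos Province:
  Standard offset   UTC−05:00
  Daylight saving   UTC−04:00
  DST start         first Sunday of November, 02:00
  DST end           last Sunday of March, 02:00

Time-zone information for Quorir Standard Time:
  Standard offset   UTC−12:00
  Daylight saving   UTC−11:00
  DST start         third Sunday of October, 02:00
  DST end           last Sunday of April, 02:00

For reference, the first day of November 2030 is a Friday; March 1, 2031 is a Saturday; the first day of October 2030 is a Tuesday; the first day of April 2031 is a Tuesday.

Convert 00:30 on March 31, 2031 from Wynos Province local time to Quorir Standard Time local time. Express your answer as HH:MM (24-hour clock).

1 November 2030 is a Friday, so the first Sunday is November 3.
1 March 2031 is a Saturday, so Sundays fall on 2, 9, 16, 23, 30; the last is March 30.
March 31, 2031 is outside the daylight-saving period (3 November 2030 – 30 March 2031), so Wynos Province is on standard time, UTC−05:00.
00:30 Wynos Province + 5h = 05:30 UTC.
1 October 2030 is a Tuesday, so the first Sunday is October 6 and the third is October 20.
1 April 2031 is a Tuesday, so Sundays fall on 6, 13, 20, 27; the last is April 27.
At the standard offset (UTC−12:00), 05:30 UTC − 12h = 17:30 Quorir Standard Time standard time (rolling into the previous day, 30 March 2031).
Daylight saving runs 20 October 2030 – 27 April 2031; the standard-time date in Quorir Standard Time, March 30, 2031, is inside that window, so Quorir Standard Time is at UTC−11:00.
05:30 UTC − 11h = 18:30 Quorir Standard Time (rolling into the previous day, 30 March 2031).

18:30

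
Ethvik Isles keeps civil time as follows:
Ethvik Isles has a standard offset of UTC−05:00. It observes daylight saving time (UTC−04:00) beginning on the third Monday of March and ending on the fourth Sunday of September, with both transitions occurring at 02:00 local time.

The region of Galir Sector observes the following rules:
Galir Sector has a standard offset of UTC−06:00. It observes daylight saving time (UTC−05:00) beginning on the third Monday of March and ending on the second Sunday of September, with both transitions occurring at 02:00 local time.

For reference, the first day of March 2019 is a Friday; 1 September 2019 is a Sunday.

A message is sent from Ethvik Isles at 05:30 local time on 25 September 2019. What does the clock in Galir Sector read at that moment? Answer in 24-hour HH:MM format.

04:30

1 March 2019 is a Friday, so the first Monday is March 4 and the third is March 18.
1 September 2019 is a Sunday, so the first Sunday is September 1 and the fourth is September 22.
Daylight saving runs 18 March – 22 September; 25 September 2019 is outside that window, so Ethvik Isles is on standard time at UTC−05:00.
05:30 Ethvik Isles + 5h = 10:30 UTC.
1 March 2019 is a Friday, so the first Monday is March 4 and the third is March 18.
1 September 2019 is a Sunday, so the first Sunday is September 1 and the second is September 8.
At the standard offset (UTC−06:00), 10:30 UTC − 6h = 04:30 Galir Sector standard time.
Daylight saving runs 18 March – 8 September; the standard-time date in Galir Sector, 25 September 2019, is outside that window, so Galir Sector is on standard time at UTC−06:00.
10:30 UTC − 6h = 04:30 Galir Sector.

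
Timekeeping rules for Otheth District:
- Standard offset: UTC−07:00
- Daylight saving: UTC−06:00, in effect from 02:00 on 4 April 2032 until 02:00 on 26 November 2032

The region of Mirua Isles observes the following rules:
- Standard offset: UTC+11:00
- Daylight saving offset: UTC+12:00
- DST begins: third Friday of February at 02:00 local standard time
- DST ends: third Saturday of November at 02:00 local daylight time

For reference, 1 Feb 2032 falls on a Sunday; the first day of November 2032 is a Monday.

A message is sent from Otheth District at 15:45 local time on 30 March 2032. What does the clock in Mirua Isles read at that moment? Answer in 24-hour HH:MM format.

10:45

Daylight saving runs 4 April – 26 November; 30 March 2032 is outside that window, so Otheth District is on standard time at UTC−07:00.
15:45 Otheth District + 7h = 22:45 UTC.
1 February 2032 is a Sunday, so the first Friday is February 6 and the third is February 20.
1 November 2032 is a Monday, so the first Saturday is November 6 and the third is November 20.
At the standard offset (UTC+11:00), 22:45 UTC + 11h = 09:45 Mirua Isles standard time (rolling into the next day, 31 March 2032).
The standard-time date in Mirua Isles, 31 March 2032, falls between 20 February and 20 November, so daylight saving is in effect and Mirua Isles is at UTC+12:00.
22:45 UTC + 12h = 10:45 Mirua Isles (rolling into the next day, 31 March 2032).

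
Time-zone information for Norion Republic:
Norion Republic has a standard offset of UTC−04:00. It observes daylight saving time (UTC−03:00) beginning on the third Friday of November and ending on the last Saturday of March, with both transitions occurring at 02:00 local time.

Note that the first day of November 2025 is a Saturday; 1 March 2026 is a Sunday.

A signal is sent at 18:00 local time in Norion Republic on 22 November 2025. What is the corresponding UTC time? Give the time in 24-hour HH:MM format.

1 November 2025 is a Saturday, so the first Friday is November 7 and the third is November 21.
1 March 2026 is a Sunday, so Saturdays fall on 7, 14, 21, 28; the last is March 28.
22 November 2025 falls between 21 November 2025 and 28 March 2026, so daylight saving is in effect and Norion Republic is at UTC−03:00.
18:00 local + 3h = 21:00 UTC.

21:00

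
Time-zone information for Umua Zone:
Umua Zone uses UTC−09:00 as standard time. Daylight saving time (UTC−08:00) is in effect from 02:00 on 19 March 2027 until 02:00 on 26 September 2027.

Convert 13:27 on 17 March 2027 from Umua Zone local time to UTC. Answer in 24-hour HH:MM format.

22:27

17 March 2027 is outside the daylight-saving period (19 March – 26 September), so Umua Zone is on standard time, UTC−09:00.
13:27 local + 9h = 22:27 UTC.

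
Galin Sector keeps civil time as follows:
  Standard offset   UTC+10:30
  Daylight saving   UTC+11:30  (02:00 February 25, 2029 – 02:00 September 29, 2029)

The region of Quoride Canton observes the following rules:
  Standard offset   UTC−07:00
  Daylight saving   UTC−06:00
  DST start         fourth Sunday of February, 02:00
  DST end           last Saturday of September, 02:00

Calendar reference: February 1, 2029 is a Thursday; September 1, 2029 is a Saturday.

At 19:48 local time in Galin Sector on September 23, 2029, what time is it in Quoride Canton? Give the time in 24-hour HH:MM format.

02:18

Daylight saving runs 25 February – 29 September; September 23, 2029 is inside that window, so Galin Sector is at UTC+11:30.
19:48 Galin Sector − 11h30m = 08:18 UTC.
1 February 2029 is a Thursday, so the first Sunday is February 4 and the fourth is February 25.
1 September 2029 is a Saturday, so Saturdays fall on 1, 8, 15, 22, 29; the last is September 29.
At the standard offset (UTC−07:00), 08:18 UTC − 7h = 01:18 Quoride Canton standard time.
Daylight saving runs 25 February – 29 September; the standard-time date in Quoride Canton, September 23, 2029, is inside that window, so Quoride Canton is at UTC−06:00.
08:18 UTC − 6h = 02:18 Quoride Canton.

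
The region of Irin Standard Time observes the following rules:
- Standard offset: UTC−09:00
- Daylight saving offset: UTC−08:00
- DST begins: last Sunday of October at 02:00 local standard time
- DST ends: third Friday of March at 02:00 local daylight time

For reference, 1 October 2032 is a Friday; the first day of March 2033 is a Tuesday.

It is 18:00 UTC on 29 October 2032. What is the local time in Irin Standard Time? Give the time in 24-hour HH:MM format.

09:00

1 October 2032 is a Friday, so Sundays fall on 3, 10, 17, 24, 31; the last is October 31.
1 March 2033 is a Tuesday, so the first Friday is March 4 and the third is March 18.
At the standard offset (UTC−09:00), 18:00 UTC − 9h = 09:00 Irin Standard Time standard time.
Daylight saving runs 31 October 2032 – 18 March 2033; the standard-time date in Irin Standard Time, 29 October 2032, is outside that window, so Irin Standard Time is on standard time at UTC−09:00.
18:00 UTC − 9h = 09:00 local.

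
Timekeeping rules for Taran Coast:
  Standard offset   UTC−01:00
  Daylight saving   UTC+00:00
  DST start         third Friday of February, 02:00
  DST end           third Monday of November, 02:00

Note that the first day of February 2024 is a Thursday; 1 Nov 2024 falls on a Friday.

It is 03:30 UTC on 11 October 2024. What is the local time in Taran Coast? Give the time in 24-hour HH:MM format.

1 February 2024 is a Thursday, so the first Friday is February 2 and the third is February 16.
1 November 2024 is a Friday, so the first Monday is November 4 and the third is November 18.
At the standard offset (UTC−01:00), 03:30 UTC − 1h = 02:30 Taran Coast standard time.
Daylight saving runs 16 February – 18 November; the standard-time date in Taran Coast, 11 October 2024, is inside that window, so Taran Coast is at UTC+00:00.
03:30 UTC + 0h = 03:30 local.

03:30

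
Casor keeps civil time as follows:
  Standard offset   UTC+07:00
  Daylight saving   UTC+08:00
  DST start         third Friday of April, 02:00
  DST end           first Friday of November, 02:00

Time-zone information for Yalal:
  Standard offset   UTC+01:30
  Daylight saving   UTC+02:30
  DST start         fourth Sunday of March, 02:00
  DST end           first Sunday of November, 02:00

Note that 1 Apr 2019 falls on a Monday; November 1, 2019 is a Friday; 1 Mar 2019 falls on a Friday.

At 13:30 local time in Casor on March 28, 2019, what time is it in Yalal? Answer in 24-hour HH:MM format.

09:00

1 April 2019 is a Monday, so the first Friday is April 5 and the third is April 19.
1 November 2019 is a Friday, so the first Friday is November 1.
March 28, 2019 is outside the daylight-saving period (19 April – 1 November), so Casor is on standard time, UTC+07:00.
13:30 Casor − 7h = 06:30 UTC.
1 March 2019 is a Friday, so the first Sunday is March 3 and the fourth is March 24.
1 November 2019 is a Friday, so the first Sunday is November 3.
At the standard offset (UTC+01:30), 06:30 UTC + 1h30m = 08:00 Yalal standard time.
Daylight saving runs 24 March – 3 November; the standard-time date in Yalal, March 28, 2019, is inside that window, so Yalal is at UTC+02:30.
06:30 UTC + 2h30m = 09:00 Yalal.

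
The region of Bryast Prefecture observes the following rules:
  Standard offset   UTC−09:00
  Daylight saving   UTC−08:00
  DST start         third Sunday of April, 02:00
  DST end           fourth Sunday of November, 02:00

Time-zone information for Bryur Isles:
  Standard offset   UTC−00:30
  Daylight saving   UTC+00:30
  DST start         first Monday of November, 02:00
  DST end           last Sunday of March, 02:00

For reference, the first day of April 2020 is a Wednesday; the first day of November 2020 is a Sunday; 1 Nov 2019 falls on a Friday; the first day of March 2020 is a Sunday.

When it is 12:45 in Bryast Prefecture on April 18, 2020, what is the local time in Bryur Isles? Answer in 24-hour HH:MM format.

21:15

1 April 2020 is a Wednesday, so the first Sunday is April 5 and the third is April 19.
1 November 2020 is a Sunday, so the first Sunday is November 1 and the fourth is November 22.
Daylight saving runs 19 April – 22 November; April 18, 2020 is outside that window, so Bryast Prefecture is on standard time at UTC−09:00.
12:45 Bryast Prefecture + 9h = 21:45 UTC.
1 November 2019 is a Friday, so the first Monday is November 4.
1 March 2020 is a Sunday, so Sundays fall on 1, 8, 15, 22, 29; the last is March 29.
At the standard offset (UTC−00:30), 21:45 UTC − 0h30m = 21:15 Bryur Isles standard time.
The standard-time date in Bryur Isles, April 18, 2020, does not fall between 4 November 2019 and 29 March 2020, so daylight saving is not in effect and Bryur Isles is at UTC−00:30.
21:45 UTC − 0h30m = 21:15 Bryur Isles.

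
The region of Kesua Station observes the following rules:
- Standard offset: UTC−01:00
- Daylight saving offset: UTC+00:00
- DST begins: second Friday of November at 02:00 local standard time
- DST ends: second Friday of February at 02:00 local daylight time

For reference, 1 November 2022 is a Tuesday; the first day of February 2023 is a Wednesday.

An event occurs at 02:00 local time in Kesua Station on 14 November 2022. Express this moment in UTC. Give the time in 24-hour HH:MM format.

02:00

1 November 2022 is a Tuesday, so the first Friday is November 4 and the second is November 11.
1 February 2023 is a Wednesday, so the first Friday is February 3 and the second is February 10.
14 November 2022 lies within the daylight-saving period (11 November 2022 – 10 February 2023), so Kesua Station is on daylight time, UTC+00:00.
02:00 local − 0h = 02:00 UTC.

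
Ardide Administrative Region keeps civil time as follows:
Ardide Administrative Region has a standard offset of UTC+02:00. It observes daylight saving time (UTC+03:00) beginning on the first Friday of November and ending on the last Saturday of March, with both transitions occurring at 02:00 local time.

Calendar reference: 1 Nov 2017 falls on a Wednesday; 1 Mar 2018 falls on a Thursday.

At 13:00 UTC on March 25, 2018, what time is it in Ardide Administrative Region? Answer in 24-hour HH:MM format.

1 November 2017 is a Wednesday, so the first Friday is November 3.
1 March 2018 is a Thursday, so Saturdays fall on 3, 10, 17, 24, 31; the last is March 31.
At the standard offset (UTC+02:00), 13:00 UTC + 2h = 15:00 Ardide Administrative Region standard time.
The standard-time date in Ardide Administrative Region, March 25, 2018, lies within the daylight-saving period (3 November 2017 – 31 March 2018), so Ardide Administrative Region is on daylight time, UTC+03:00.
13:00 UTC + 3h = 16:00 local.

16:00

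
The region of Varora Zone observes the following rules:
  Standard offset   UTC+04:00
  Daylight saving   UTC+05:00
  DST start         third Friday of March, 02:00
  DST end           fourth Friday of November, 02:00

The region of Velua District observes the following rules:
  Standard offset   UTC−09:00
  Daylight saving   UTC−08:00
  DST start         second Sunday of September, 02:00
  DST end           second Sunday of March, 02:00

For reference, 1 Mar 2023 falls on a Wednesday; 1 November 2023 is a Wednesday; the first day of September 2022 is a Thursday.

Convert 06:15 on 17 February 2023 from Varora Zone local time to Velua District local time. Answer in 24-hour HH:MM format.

1 March 2023 is a Wednesday, so the first Friday is March 3 and the third is March 17.
1 November 2023 is a Wednesday, so the first Friday is November 3 and the fourth is November 24.
17 February 2023 does not fall between 17 March and 24 November, so daylight saving is not in effect and Varora Zone is at UTC+04:00.
06:15 Varora Zone − 4h = 02:15 UTC.
1 September 2022 is a Thursday, so the first Sunday is September 4 and the second is September 11.
1 March 2023 is a Wednesday, so the first Sunday is March 5 and the second is March 12.
At the standard offset (UTC−09:00), 02:15 UTC − 9h = 17:15 Velua District standard time (rolling into the previous day, 16 February 2023).
The standard-time date in Velua District, 16 February 2023, lies within the daylight-saving period (11 September 2022 – 12 March 2023), so Velua District is on daylight time, UTC−08:00.
02:15 UTC − 8h = 18:15 Velua District (rolling into the previous day, 16 February 2023).

18:15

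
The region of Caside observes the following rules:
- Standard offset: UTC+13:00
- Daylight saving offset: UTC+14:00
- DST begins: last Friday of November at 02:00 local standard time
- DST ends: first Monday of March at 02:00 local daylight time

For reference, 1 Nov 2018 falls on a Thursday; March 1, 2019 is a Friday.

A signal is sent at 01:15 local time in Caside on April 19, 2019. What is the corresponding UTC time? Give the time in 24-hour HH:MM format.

12:15

1 November 2018 is a Thursday, so Fridays fall on 2, 9, 16, 23, 30; the last is November 30.
1 March 2019 is a Friday, so the first Monday is March 4.
Daylight saving runs 30 November 2018 – 4 March 2019; April 19, 2019 is outside that window, so Caside is on standard time at UTC+13:00.
01:15 local − 13h = 12:15 UTC (rolling into the previous day, 18 April 2019).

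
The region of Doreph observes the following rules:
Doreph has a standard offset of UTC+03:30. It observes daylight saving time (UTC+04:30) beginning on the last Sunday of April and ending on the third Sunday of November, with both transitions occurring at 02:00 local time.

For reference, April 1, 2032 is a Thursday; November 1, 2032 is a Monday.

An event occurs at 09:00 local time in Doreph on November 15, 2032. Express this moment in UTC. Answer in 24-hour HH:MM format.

1 April 2032 is a Thursday, so Sundays fall on 4, 11, 18, 25; the last is April 25.
1 November 2032 is a Monday, so the first Sunday is November 7 and the third is November 21.
November 15, 2032 lies within the daylight-saving period (25 April – 21 November), so Doreph is on daylight time, UTC+04:30.
09:00 local − 4h30m = 04:30 UTC.

04:30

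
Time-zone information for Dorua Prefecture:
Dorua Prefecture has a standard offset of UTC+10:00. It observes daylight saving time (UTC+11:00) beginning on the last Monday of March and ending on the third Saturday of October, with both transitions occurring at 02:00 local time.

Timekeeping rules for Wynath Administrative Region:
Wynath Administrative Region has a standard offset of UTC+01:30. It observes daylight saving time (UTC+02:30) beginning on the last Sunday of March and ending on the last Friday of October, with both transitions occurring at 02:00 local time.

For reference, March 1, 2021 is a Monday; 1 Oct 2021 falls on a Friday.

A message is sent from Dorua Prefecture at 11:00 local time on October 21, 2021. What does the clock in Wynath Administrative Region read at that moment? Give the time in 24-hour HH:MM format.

03:30

1 March 2021 is a Monday, so Mondays fall on 1, 8, 15, 22, 29; the last is March 29.
1 October 2021 is a Friday, so the first Saturday is October 2 and the third is October 16.
October 21, 2021 is outside the daylight-saving period (29 March – 16 October), so Dorua Prefecture is on standard time, UTC+10:00.
11:00 Dorua Prefecture − 10h = 01:00 UTC.
1 March 2021 is a Monday, so Sundays fall on 7, 14, 21, 28; the last is March 28.
1 October 2021 is a Friday, so Fridays fall on 1, 8, 15, 22, 29; the last is October 29.
At the standard offset (UTC+01:30), 01:00 UTC + 1h30m = 02:30 Wynath Administrative Region standard time.
Daylight saving runs 28 March – 29 October; the standard-time date in Wynath Administrative Region, October 21, 2021, is inside that window, so Wynath Administrative Region is at UTC+02:30.
01:00 UTC + 2h30m = 03:30 Wynath Administrative Region.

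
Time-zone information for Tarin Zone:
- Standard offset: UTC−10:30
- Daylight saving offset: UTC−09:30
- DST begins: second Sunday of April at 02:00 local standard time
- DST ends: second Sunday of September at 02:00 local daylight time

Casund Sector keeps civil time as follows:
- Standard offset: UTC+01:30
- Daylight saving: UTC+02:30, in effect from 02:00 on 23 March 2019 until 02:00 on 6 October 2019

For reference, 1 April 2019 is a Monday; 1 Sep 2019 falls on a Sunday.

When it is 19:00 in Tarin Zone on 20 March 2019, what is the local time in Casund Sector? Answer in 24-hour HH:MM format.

07:00

1 April 2019 is a Monday, so the first Sunday is April 7 and the second is April 14.
1 September 2019 is a Sunday, so the first Sunday is September 1 and the second is September 8.
20 March 2019 does not fall between 14 April and 8 September, so daylight saving is not in effect and Tarin Zone is at UTC−10:30.
19:00 Tarin Zone + 10h30m = 05:30 UTC (rolling into the next day, 21 March 2019).
At the standard offset (UTC+01:30), 05:30 UTC + 1h30m = 07:00 Casund Sector standard time.
The standard-time date in Casund Sector, 21 March 2019, does not fall between 23 March and 6 October, so daylight saving is not in effect and Casund Sector is at UTC+01:30.
05:30 UTC + 1h30m = 07:00 Casund Sector.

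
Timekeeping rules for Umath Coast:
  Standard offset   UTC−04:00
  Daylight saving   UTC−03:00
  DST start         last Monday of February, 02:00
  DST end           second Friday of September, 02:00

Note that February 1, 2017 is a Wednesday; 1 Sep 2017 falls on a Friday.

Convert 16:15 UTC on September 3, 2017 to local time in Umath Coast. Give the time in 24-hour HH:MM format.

13:15

1 February 2017 is a Wednesday, so Mondays fall on 6, 13, 20, 27; the last is February 27.
1 September 2017 is a Friday, so the first Friday is September 1 and the second is September 8.
At the standard offset (UTC−04:00), 16:15 UTC − 4h = 12:15 Umath Coast standard time.
The standard-time date in Umath Coast, September 3, 2017, lies within the daylight-saving period (27 February – 8 September), so Umath Coast is on daylight time, UTC−03:00.
16:15 UTC − 3h = 13:15 local.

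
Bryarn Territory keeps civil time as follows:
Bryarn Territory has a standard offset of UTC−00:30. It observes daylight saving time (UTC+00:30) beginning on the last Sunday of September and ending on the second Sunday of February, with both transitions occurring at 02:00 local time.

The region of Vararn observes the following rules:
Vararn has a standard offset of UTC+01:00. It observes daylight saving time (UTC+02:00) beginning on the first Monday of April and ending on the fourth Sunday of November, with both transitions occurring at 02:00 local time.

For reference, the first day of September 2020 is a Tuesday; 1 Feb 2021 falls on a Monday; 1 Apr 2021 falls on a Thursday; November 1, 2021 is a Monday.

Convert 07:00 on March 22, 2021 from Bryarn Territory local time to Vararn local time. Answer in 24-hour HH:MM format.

1 September 2020 is a Tuesday, so Sundays fall on 6, 13, 20, 27; the last is September 27.
1 February 2021 is a Monday, so the first Sunday is February 7 and the second is February 14.
March 22, 2021 does not fall between 27 September 2020 and 14 February 2021, so daylight saving is not in effect and Bryarn Territory is at UTC−00:30.
07:00 Bryarn Territory + 0h30m = 07:30 UTC.
1 April 2021 is a Thursday, so the first Monday is April 5.
1 November 2021 is a Monday, so the first Sunday is November 7 and the fourth is November 28.
At the standard offset (UTC+01:00), 07:30 UTC + 1h = 08:30 Vararn standard time.
The standard-time date in Vararn, March 22, 2021, does not fall between 5 April and 28 November, so daylight saving is not in effect and Vararn is at UTC+01:00.
07:30 UTC + 1h = 08:30 Vararn.

08:30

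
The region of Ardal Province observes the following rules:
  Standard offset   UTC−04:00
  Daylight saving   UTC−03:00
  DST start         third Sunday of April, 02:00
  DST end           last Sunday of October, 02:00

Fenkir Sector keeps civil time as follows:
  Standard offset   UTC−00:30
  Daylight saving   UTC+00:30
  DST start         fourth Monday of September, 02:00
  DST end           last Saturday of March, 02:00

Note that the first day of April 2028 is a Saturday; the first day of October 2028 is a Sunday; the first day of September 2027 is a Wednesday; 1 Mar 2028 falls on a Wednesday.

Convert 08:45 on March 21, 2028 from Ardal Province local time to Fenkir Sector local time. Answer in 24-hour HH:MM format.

1 April 2028 is a Saturday, so the first Sunday is April 2 and the third is April 16.
1 October 2028 is a Sunday, so Sundays fall on 1, 8, 15, 22, 29; the last is October 29.
Daylight saving runs 16 April – 29 October; March 21, 2028 is outside that window, so Ardal Province is on standard time at UTC−04:00.
08:45 Ardal Province + 4h = 12:45 UTC.
1 September 2027 is a Wednesday, so the first Monday is September 6 and the fourth is September 27.
1 March 2028 is a Wednesday, so Saturdays fall on 4, 11, 18, 25; the last is March 25.
At the standard offset (UTC−00:30), 12:45 UTC − 0h30m = 12:15 Fenkir Sector standard time.
Daylight saving runs 27 September 2027 – 25 March 2028; the standard-time date in Fenkir Sector, March 21, 2028, is inside that window, so Fenkir Sector is at UTC+00:30.
12:45 UTC + 0h30m = 13:15 Fenkir Sector.

13:15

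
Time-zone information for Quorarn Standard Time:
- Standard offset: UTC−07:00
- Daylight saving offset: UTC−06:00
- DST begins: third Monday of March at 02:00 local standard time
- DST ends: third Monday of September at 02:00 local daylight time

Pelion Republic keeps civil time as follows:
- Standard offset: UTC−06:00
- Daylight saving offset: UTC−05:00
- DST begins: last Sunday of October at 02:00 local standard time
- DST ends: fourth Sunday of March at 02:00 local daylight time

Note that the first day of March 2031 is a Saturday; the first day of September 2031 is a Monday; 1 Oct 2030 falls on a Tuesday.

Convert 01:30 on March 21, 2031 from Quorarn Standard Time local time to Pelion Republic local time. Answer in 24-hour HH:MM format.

02:30

1 March 2031 is a Saturday, so the first Monday is March 3 and the third is March 17.
1 September 2031 is a Monday, so the first Monday is September 1 and the third is September 15.
Daylight saving runs 17 March – 15 September; March 21, 2031 is inside that window, so Quorarn Standard Time is at UTC−06:00.
01:30 Quorarn Standard Time + 6h = 07:30 UTC.
1 October 2030 is a Tuesday, so Sundays fall on 6, 13, 20, 27; the last is October 27.
1 March 2031 is a Saturday, so the first Sunday is March 2 and the fourth is March 23.
At the standard offset (UTC−06:00), 07:30 UTC − 6h = 01:30 Pelion Republic standard time.
The standard-time date in Pelion Republic, March 21, 2031, lies within the daylight-saving period (27 October 2030 – 23 March 2031), so Pelion Republic is on daylight time, UTC−05:00.
07:30 UTC − 5h = 02:30 Pelion Republic.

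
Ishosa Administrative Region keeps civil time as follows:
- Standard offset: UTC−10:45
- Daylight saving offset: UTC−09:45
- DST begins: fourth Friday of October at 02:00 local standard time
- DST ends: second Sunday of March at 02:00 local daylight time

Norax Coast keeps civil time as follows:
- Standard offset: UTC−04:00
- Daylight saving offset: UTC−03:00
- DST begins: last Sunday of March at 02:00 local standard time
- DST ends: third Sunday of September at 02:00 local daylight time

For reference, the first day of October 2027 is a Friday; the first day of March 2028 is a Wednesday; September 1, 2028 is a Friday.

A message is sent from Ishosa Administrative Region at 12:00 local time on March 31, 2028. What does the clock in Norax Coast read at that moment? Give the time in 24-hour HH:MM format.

1 October 2027 is a Friday, so the first Friday is October 1 and the fourth is October 22.
1 March 2028 is a Wednesday, so the first Sunday is March 5 and the second is March 12.
Daylight saving runs 22 October 2027 – 12 March 2028; March 31, 2028 is outside that window, so Ishosa Administrative Region is on standard time at UTC−10:45.
12:00 Ishosa Administrative Region + 10h45m = 22:45 UTC.
1 March 2028 is a Wednesday, so Sundays fall on 5, 12, 19, 26; the last is March 26.
1 September 2028 is a Friday, so the first Sunday is September 3 and the third is September 17.
At the standard offset (UTC−04:00), 22:45 UTC − 4h = 18:45 Norax Coast standard time.
The standard-time date in Norax Coast, March 31, 2028, falls between 26 March and 17 September, so daylight saving is in effect and Norax Coast is at UTC−03:00.
22:45 UTC − 3h = 19:45 Norax Coast.

19:45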